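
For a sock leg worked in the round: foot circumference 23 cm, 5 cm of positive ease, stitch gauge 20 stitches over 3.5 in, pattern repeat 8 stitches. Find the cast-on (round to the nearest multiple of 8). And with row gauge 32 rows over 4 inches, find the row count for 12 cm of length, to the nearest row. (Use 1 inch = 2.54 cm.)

Finished = 23 + 5 = 28 cm.
28 cm × 1/2.54 = 11.02 inches.
20/3.5 = 5.714 sts per in; 11.02 × 5.714 = 62.99 sts.
Nearest multiple of 8 → 64.
12 cm = 4.72 inches; × 8 = 37.80 → 38 rows.

Cast on 64 stitches; work 38 rows.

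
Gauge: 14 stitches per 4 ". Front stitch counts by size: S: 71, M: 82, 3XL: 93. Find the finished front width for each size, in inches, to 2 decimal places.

14/4 = 3.5 sts per in.
S: 71 / 3.5 = 20.286 → 20.29 in.
M: 82 / 3.5 = 23.429 → 23.43 in.
3XL: 93 / 3.5 = 26.571 → 26.57 in.

S 20.29 inches; M 23.43 inches; 3XL 26.57 inches.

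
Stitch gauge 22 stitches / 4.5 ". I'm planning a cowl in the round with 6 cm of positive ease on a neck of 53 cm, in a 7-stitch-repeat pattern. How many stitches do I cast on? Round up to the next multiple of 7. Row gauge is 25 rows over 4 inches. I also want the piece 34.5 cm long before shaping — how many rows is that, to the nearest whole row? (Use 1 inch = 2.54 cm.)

Finished = 53 + 6 = 59 cm.
59 cm × 1/2.54 = 23.23 inches.
22/4.5 = 4.889 sts per in; 23.23 × 4.889 = 113.56 sts.
Next multiple of 7 → 119.
34.5 cm = 13.58 inches; × 6.25 = 84.89 → 85 rows.

Cast on 119 stitches; work 85 rows.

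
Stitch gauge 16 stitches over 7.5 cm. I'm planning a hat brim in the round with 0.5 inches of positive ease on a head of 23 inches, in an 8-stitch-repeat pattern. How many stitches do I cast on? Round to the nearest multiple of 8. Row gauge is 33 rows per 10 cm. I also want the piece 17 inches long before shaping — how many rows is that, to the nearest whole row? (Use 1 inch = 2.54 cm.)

Finished = 23 + 0.5 = 23.5 inches.
23.5 inches × 2.54 = 59.69 cm.
16/7.5 = 2.133 sts per cm; 59.69 × 2.133 = 127.34 sts.
Nearest multiple of 8 → 128.
17 inches = 43.18 cm; × 3.3 = 142.49 → 142 rows.

Cast on 128 stitches; work 142 rows.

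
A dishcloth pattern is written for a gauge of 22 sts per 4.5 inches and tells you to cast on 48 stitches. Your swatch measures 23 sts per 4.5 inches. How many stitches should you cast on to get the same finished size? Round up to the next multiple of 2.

Scale factor = 23 / 22 = 1.045.
48 × 23 / 22 = 50.18 sts.
→ 52 sts.

Cast on 52 stitches.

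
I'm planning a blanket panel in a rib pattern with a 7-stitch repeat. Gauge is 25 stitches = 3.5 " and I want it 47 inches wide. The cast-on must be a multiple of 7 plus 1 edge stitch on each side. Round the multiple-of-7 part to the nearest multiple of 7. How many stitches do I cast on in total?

25 / 3.5 = 7.143 sts per inch.
47 × 7.143 = 335.71 sts.
Less 2 edge sts → 333.71 for the repeat.
Nearest multiple of 7: 336.
Add back 2 edge sts → 338.

338 stitches.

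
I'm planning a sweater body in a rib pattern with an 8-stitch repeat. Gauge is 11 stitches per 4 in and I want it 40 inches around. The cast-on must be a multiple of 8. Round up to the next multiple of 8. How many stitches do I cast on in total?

11 / 4 = 2.75 sts per inch.
40 × 2.75 = 110.00 sts.
Next multiple of 8: 112.

Cast on 112 stitches.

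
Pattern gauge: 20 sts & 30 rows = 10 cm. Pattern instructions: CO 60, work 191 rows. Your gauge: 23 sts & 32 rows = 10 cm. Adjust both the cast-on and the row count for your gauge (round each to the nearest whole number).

Stitches: 60 × 23/20 = 69.00 → 69.
Rows: 191 × 32/30 = 203.73 → 204.

Cast on 69 stitches; work 204 rows.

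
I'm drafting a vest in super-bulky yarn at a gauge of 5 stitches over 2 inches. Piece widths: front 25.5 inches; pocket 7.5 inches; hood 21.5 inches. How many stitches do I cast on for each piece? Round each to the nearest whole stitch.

Rate = 5/2 = 2.5 sts per in.
front: 25.5 × 2.5 = 63.75 → 64.
pocket: 7.5 × 2.5 = 18.75 → 19.
hood: 21.5 × 2.5 = 53.75 → 54.

front 64; pocket 19; hood 54.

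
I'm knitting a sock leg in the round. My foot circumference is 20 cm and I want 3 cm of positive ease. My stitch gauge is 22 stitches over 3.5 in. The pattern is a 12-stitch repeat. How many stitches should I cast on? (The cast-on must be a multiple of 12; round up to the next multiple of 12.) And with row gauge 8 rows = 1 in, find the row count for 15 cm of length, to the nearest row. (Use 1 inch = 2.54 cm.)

Finished = 20 + 3 = 23 cm.
23 cm × 1/2.54 = 9.06 inches.
22/3.5 = 6.286 sts per in; 9.06 × 6.286 = 56.92 sts.
Next multiple of 12 → 60.
15 cm = 5.91 inches; × 8 = 47.24 → 47 rows.

Cast on 60 stitches; work 47 rows.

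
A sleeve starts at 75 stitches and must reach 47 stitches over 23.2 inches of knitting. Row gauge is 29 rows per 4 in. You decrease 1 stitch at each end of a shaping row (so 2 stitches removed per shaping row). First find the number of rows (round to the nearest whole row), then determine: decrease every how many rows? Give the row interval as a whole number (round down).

Rows = 23.2 × 7.25 = 168.2 → 168 rows.
Stitches to remove: 28 → 14 shaping rows (at 2 st each).
168 / 14 = 12.00 → every 12 rows.

Decrease every 12th row.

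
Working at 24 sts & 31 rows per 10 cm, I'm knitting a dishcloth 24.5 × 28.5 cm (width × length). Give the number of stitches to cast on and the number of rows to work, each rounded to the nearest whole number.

Cast on 59 stitches and work 88 rows.

Stitch gauge = 24/10 = 2.4 sts/cm; 24.5 × 2.4 = 58.80 → 59 sts.
Row gauge = 31/10 = 3.1 rows/cm; 28.5 × 3.1 = 88.35 → 88 rows.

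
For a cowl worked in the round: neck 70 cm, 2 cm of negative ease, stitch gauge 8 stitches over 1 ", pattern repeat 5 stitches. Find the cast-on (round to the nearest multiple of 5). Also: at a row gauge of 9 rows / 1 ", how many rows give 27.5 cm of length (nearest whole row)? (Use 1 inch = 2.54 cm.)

Cast on 215 stitches; work 97 rows.

Finished = 70 − 2 = 68 cm.
68 cm × 1/2.54 = 26.77 inches.
8/1 = 8 sts per in; 26.77 × 8 = 214.17 sts.
Nearest multiple of 5 → 215.
27.5 cm = 10.83 inches; × 9 = 97.44 → 97 rows.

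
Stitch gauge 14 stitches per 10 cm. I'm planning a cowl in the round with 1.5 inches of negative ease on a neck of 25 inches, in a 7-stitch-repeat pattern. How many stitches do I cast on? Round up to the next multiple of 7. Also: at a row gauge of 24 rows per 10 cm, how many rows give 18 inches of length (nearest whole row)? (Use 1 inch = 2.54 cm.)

Cast on 84 stitches; work 110 rows.

Finished = 25 − 1.5 = 23.5 inches.
23.5 inches × 2.54 = 59.69 cm.
14/10 = 1.4 sts per cm; 59.69 × 1.4 = 83.57 sts.
Next multiple of 7 → 84.
18 inches = 45.72 cm; × 2.4 = 109.73 → 110 rows.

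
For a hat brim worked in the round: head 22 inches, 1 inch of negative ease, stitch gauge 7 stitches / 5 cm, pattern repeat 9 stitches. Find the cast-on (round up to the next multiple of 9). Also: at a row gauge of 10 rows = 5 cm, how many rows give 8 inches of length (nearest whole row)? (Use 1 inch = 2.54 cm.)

Finished = 22 − 1 = 21 inches.
21 inches × 2.54 = 53.34 cm.
7/5 = 1.4 sts per cm; 53.34 × 1.4 = 74.68 sts.
Next multiple of 9 → 81.
8 inches = 20.32 cm; × 2 = 40.64 → 41 rows.

Cast on 81 stitches; work 41 rows.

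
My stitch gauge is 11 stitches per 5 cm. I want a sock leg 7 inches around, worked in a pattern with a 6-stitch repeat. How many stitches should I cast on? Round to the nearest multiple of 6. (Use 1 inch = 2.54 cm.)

Cast on 42 stitches.

7 in = 7 × 2.54 = 17.78 cm.
11 / 5 = 2.2 sts/cm.
17.78 × 2.2 = 39.12 sts.
→ 42.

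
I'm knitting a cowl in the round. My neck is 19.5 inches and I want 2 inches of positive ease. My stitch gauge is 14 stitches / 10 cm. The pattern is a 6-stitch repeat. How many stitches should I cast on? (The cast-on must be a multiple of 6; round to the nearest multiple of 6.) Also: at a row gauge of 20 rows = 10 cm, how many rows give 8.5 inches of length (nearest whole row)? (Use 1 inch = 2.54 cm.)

Cast on 78 stitches; work 43 rows.

Finished = 19.5 + 2 = 21.5 inches.
21.5 inches × 2.54 = 54.61 cm.
14/10 = 1.4 sts per cm; 54.61 × 1.4 = 76.45 sts.
Nearest multiple of 6 → 78.
8.5 inches = 21.59 cm; × 2 = 43.18 → 43 rows.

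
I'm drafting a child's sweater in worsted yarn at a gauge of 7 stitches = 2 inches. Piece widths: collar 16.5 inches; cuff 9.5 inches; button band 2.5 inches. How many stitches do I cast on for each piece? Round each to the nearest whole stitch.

Rate = 7/2 = 3.5 sts per in.
collar: 16.5 × 3.5 = 57.75 → 58.
cuff: 9.5 × 3.5 = 33.25 → 33.
button band: 2.5 × 3.5 = 8.75 → 9.

collar 58; cuff 33; button band 9.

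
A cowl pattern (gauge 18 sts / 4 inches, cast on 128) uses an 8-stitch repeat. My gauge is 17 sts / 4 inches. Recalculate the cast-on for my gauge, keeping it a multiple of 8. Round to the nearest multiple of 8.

CO 120 sts.

128 × 17 / 18 = 120.89.
Nearest multiple of 8: 120.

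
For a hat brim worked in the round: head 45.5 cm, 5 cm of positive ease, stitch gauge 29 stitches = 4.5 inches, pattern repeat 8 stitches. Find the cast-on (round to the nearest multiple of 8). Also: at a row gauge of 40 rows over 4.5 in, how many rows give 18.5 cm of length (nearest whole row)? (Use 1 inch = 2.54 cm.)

Cast on 128 stitches; work 65 rows.

Finished = 45.5 + 5 = 50.5 cm.
50.5 cm × 1/2.54 = 19.88 inches.
29/4.5 = 6.444 sts per in; 19.88 × 6.444 = 128.13 sts.
Nearest multiple of 8 → 128.
18.5 cm = 7.28 inches; × 8.889 = 64.74 → 65 rows.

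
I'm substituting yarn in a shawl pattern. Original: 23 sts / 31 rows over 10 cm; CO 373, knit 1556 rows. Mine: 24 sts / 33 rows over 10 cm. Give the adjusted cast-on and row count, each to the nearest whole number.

Stitches: 373 × 24/23 = 389.22 → 389.
Rows: 1556 × 33/31 = 1656.39 → 1656.

Cast on 389 stitches; work 1656 rows.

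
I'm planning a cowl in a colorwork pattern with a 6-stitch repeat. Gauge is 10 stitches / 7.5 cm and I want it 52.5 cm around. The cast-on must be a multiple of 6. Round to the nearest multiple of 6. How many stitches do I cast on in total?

10 / 7.5 = 1.333 sts per cm.
52.5 × 1.333 = 70.00 sts.
Nearest multiple of 6: 72.

Cast on 72 stitches.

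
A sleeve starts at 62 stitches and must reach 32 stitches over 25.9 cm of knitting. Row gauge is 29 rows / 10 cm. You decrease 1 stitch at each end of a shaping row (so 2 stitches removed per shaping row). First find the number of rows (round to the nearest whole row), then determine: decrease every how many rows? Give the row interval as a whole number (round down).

Decrease every 5th row.

Rows = 25.9 × 2.9 = 75.1 → 75 rows.
Stitches to remove: 30 → 15 shaping rows (at 2 st each).
75 / 15 = 5.00 → every 5 rows.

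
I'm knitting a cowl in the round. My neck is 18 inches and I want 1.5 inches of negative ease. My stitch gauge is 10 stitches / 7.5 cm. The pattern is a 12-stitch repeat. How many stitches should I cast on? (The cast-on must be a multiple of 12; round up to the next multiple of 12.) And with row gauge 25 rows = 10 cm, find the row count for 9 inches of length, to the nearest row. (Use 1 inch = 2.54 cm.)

Finished = 18 − 1.5 = 16.5 inches.
16.5 inches × 2.54 = 41.91 cm.
10/7.5 = 1.333 sts per cm; 41.91 × 1.333 = 55.88 sts.
Next multiple of 12 → 60.
9 inches = 22.86 cm; × 2.5 = 57.15 → 57 rows.

Cast on 60 stitches; work 57 rows.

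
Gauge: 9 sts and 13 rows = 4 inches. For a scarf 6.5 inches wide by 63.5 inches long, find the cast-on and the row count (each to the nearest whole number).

Cast on 15 stitches and work 206 rows.

Stitch gauge = 9/4 = 2.25 sts/in; 6.5 × 2.25 = 14.62 → 15 sts.
Row gauge = 13/4 = 3.25 rows/in; 63.5 × 3.25 = 206.38 → 206 rows.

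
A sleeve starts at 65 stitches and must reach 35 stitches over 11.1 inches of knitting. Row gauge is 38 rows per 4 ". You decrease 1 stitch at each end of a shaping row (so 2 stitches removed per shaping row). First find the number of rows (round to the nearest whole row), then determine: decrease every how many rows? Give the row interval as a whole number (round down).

Rows = 11.1 × 9.5 = 105.5 → 105 rows.
Stitches to remove: 30 → 15 shaping rows (at 2 st each).
105 / 15 = 7.00 → every 7 rows.

Decrease every 7th row.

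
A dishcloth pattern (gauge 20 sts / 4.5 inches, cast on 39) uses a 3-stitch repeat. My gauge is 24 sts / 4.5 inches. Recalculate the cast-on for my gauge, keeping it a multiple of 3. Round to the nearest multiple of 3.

Cast on 48 stitches.

39 × 24 / 20 = 46.80.
Nearest multiple of 3: 48.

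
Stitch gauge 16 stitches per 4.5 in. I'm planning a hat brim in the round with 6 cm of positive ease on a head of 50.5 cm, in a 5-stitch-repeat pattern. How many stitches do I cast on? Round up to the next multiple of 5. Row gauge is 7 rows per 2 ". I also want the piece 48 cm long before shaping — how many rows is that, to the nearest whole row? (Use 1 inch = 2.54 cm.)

Cast on 80 stitches; work 66 rows.

Finished = 50.5 + 6 = 56.5 cm.
56.5 cm × 1/2.54 = 22.24 inches.
16/4.5 = 3.556 sts per in; 22.24 × 3.556 = 79.09 sts.
Next multiple of 5 → 80.
48 cm = 18.90 inches; × 3.5 = 66.14 → 66 rows.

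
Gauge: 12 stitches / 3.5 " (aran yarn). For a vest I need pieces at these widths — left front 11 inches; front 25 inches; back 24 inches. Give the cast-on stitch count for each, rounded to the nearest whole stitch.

left front 38; front 86; back 82.

Rate = 12/3.5 = 3.429 sts per in.
left front: 11 × 3.429 = 37.71 → 38.
front: 25 × 3.429 = 85.71 → 86.
back: 24 × 3.429 = 82.29 → 82.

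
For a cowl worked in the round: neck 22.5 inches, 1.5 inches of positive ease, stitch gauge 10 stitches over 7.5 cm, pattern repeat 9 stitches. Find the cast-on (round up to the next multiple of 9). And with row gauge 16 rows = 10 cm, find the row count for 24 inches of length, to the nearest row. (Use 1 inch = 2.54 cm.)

Finished = 22.5 + 1.5 = 24 inches.
24 inches × 2.54 = 60.96 cm.
10/7.5 = 1.333 sts per cm; 60.96 × 1.333 = 81.28 sts.
Next multiple of 9 → 90.
24 inches = 60.96 cm; × 1.6 = 97.54 → 98 rows.

Cast on 90 stitches; work 98 rows.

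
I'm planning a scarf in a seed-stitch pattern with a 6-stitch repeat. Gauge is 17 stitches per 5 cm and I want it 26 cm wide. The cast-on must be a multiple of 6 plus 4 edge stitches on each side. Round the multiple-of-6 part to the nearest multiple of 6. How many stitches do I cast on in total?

17 / 5 = 3.4 sts per cm.
26 × 3.4 = 88.40 sts.
Less 8 edge sts → 80.40 for the repeat.
Nearest multiple of 6: 78.
Add back 8 edge sts → 86.

CO 86 sts.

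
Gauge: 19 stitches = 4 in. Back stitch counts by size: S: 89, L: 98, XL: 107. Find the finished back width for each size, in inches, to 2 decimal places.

S 18.74 inches; L 20.63 inches; XL 22.53 inches.

19/4 = 4.75 sts per in.
S: 89 / 4.75 = 18.737 → 18.74 in.
L: 98 / 4.75 = 20.632 → 20.63 in.
XL: 107 / 4.75 = 22.526 → 22.53 in.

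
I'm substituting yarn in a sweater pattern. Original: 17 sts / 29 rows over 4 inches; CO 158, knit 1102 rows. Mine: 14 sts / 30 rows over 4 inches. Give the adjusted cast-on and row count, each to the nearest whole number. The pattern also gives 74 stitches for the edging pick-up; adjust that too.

Stitches: 158 × 14/17 = 130.12 → 130.
Rows: 1102 × 30/29 = 1140.00 → 1140.
edging pick-up: 74 × 14/17 = 60.94 → 61.

Cast on 130 stitches; work 1140 rows; edging pick-up 61 stitches.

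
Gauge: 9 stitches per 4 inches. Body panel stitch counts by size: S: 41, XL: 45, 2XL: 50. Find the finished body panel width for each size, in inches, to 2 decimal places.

S 18.22 inches; XL 20.00 inches; 2XL 22.22 inches.

9/4 = 2.25 sts per in.
S: 41 / 2.25 = 18.222 → 18.22 in.
XL: 45 / 2.25 = 20.000 → 20.00 in.
2XL: 50 / 2.25 = 22.222 → 22.22 in.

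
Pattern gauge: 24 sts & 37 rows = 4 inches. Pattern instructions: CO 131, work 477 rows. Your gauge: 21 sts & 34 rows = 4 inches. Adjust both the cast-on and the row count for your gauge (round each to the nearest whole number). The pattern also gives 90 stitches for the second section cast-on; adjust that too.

Cast on 115 stitches; work 438 rows; second section cast-on 79 stitches.

Stitches: 131 × 21/24 = 114.62 → 115.
Rows: 477 × 34/37 = 438.32 → 438.
second section cast-on: 90 × 21/24 = 78.75 → 79.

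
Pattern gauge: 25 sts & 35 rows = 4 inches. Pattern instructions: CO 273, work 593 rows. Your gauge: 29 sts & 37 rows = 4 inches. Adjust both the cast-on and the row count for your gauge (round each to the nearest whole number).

Stitches: 273 × 29/25 = 316.68 → 317.
Rows: 593 × 37/35 = 626.89 → 627.

Cast on 317 stitches; work 627 rows.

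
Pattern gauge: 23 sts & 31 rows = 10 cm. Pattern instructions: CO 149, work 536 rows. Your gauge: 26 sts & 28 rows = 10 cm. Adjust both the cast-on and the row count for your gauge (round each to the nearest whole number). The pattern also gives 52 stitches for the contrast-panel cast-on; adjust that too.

Cast on 168 stitches; work 484 rows; contrast-panel cast-on 59 stitches.

Stitches: 149 × 26/23 = 168.43 → 168.
Rows: 536 × 28/31 = 484.13 → 484.
contrast-panel cast-on: 52 × 26/23 = 58.78 → 59.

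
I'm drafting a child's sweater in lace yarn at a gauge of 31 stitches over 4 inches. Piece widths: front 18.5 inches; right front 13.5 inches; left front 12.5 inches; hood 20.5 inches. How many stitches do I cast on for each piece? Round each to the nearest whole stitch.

front 143; right front 105; left front 97; hood 159.

Rate = 31/4 = 7.75 sts per in.
front: 18.5 × 7.75 = 143.38 → 143.
right front: 13.5 × 7.75 = 104.62 → 105.
left front: 12.5 × 7.75 = 96.88 → 97.
hood: 20.5 × 7.75 = 158.88 → 159.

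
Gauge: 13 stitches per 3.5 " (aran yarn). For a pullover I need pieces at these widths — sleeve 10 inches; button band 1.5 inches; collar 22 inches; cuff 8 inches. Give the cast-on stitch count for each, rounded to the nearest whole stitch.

sleeve 37; button band 6; collar 82; cuff 30.

Rate = 13/3.5 = 3.714 sts per in.
sleeve: 10 × 3.714 = 37.14 → 37.
button band: 1.5 × 3.714 = 5.57 → 6.
collar: 22 × 3.714 = 81.71 → 82.
cuff: 8 × 3.714 = 29.71 → 30.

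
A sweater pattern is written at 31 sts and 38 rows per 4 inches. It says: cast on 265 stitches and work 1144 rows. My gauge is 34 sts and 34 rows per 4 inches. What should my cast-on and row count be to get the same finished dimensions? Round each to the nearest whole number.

Cast on 291 stitches; work 1024 rows.

Stitches: 265 × 34/31 = 290.65 → 291.
Rows: 1144 × 34/38 = 1023.58 → 1024.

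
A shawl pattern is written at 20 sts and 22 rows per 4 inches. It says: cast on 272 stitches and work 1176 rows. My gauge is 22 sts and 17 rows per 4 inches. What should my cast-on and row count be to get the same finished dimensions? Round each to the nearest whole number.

Stitches: 272 × 22/20 = 299.20 → 299.
Rows: 1176 × 17/22 = 908.73 → 909.

Cast on 299 stitches; work 909 rows.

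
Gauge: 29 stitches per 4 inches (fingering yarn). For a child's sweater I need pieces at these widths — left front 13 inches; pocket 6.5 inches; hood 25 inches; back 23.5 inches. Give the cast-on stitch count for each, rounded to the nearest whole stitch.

left front 94; pocket 47; hood 181; back 170.

Rate = 29/4 = 7.25 sts per in.
left front: 13 × 7.25 = 94.25 → 94.
pocket: 6.5 × 7.25 = 47.12 → 47.
hood: 25 × 7.25 = 181.25 → 181.
back: 23.5 × 7.25 = 170.38 → 170.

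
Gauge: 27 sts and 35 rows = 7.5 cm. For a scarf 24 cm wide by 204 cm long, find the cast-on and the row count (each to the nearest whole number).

Stitch gauge = 27/7.5 = 3.6 sts/cm; 24 × 3.6 = 86.40 → 86 sts.
Row gauge = 35/7.5 = 4.667 rows/cm; 204 × 4.667 = 952.00 → 952 rows.

Cast on 86 stitches and work 952 rows.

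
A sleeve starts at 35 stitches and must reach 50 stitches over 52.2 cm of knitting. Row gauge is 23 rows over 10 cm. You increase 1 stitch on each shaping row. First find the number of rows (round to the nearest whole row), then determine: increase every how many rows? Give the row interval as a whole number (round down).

Rows = 52.2 × 2.3 = 120.1 → 120 rows.
Stitches to add: 15 → 15 shaping rows (at 1 st each).
120 / 15 = 8.00 → every 8 rows.

Increase every 8th row.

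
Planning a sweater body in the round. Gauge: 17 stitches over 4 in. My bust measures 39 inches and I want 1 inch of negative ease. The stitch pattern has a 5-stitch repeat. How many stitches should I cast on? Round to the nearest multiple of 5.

Finished = 39 − 1 = 38 inches.
17 / 4 = 4.25 sts/in.
38 × 4.25 = 161.50 sts.
Nearest multiple of 5: 160.

CO 160 sts.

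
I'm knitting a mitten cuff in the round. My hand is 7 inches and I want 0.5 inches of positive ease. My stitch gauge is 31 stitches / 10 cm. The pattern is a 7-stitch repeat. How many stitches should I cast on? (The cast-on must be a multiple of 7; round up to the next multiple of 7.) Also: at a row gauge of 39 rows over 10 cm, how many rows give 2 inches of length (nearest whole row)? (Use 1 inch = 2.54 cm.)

Finished = 7 + 0.5 = 7.5 inches.
7.5 inches × 2.54 = 19.05 cm.
31/10 = 3.1 sts per cm; 19.05 × 3.1 = 59.05 sts.
Next multiple of 7 → 63.
2 inches = 5.08 cm; × 3.9 = 19.81 → 20 rows.

Cast on 63 stitches; work 20 rows.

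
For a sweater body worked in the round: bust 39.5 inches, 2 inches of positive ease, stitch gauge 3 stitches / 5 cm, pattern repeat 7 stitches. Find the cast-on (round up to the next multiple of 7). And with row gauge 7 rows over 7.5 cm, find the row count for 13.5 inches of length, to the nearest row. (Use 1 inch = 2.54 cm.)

Finished = 39.5 + 2 = 41.5 inches.
41.5 inches × 2.54 = 105.41 cm.
3/5 = 0.6 sts per cm; 105.41 × 0.6 = 63.25 sts.
Next multiple of 7 → 70.
13.5 inches = 34.29 cm; × 0.933 = 32.00 → 32 rows.

Cast on 70 stitches; work 32 rows.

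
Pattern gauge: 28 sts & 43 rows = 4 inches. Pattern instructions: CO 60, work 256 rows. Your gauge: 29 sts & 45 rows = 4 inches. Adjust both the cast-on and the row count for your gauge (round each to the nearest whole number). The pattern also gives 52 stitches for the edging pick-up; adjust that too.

Stitches: 60 × 29/28 = 62.14 → 62.
Rows: 256 × 45/43 = 267.91 → 268.
edging pick-up: 52 × 29/28 = 53.86 → 54.

Cast on 62 stitches; work 268 rows; edging pick-up 54 stitches.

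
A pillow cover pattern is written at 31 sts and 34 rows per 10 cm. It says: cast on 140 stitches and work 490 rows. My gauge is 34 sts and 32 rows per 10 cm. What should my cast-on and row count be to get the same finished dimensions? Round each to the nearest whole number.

Stitches: 140 × 34/31 = 153.55 → 154.
Rows: 490 × 32/34 = 461.18 → 461.

Cast on 154 stitches; work 461 rows.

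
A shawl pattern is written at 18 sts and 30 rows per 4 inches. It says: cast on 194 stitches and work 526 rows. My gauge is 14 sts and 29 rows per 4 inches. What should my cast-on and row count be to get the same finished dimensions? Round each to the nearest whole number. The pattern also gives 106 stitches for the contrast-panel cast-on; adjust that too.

Cast on 151 stitches; work 508 rows; contrast-panel cast-on 82 stitches.

Stitches: 194 × 14/18 = 150.89 → 151.
Rows: 526 × 29/30 = 508.47 → 508.
contrast-panel cast-on: 106 × 14/18 = 82.44 → 82.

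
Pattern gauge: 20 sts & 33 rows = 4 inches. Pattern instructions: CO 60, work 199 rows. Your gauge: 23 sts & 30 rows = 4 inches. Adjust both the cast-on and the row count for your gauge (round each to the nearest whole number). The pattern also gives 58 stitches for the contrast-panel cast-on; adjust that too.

Cast on 69 stitches; work 181 rows; contrast-panel cast-on 67 stitches.

Stitches: 60 × 23/20 = 69.00 → 69.
Rows: 199 × 30/33 = 180.91 → 181.
contrast-panel cast-on: 58 × 23/20 = 66.70 → 67.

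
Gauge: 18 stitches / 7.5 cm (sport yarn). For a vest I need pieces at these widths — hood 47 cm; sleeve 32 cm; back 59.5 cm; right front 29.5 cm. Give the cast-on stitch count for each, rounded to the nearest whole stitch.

hood 113; sleeve 77; back 143; right front 71.

Rate = 18/7.5 = 2.4 sts per cm.
hood: 47 × 2.4 = 112.80 → 113.
sleeve: 32 × 2.4 = 76.80 → 77.
back: 59.5 × 2.4 = 142.80 → 143.
right front: 29.5 × 2.4 = 70.80 → 71.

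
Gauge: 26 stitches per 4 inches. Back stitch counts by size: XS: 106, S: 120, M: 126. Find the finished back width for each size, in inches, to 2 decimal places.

XS 16.31 inches; S 18.46 inches; M 19.38 inches.

26/4 = 6.5 sts per in.
XS: 106 / 6.5 = 16.308 → 16.31 in.
S: 120 / 6.5 = 18.462 → 18.46 in.
M: 126 / 6.5 = 19.385 → 19.38 in.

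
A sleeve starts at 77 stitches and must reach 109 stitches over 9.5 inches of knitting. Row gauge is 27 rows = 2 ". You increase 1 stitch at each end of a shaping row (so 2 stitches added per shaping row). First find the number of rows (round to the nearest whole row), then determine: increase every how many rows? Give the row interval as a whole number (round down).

Increase every 8th row.

Rows = 9.5 × 13.5 = 128.2 → 128 rows.
Stitches to add: 32 → 16 shaping rows (at 2 st each).
128 / 16 = 8.00 → every 8 rows.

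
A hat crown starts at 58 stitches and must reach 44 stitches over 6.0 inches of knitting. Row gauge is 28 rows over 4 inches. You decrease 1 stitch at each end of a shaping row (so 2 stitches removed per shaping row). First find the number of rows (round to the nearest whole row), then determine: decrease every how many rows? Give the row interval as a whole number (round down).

Rows = 6.0 × 7 = 42.0 → 42 rows.
Stitches to remove: 14 → 7 shaping rows (at 2 st each).
42 / 7 = 6.00 → every 6 rows.

Decrease every 6th row.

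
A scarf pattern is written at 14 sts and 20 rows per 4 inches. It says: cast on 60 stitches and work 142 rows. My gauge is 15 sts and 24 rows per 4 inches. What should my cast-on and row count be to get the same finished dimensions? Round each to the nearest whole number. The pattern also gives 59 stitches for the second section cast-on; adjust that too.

Cast on 64 stitches; work 170 rows; second section cast-on 63 stitches.

Stitches: 60 × 15/14 = 64.29 → 64.
Rows: 142 × 24/20 = 170.40 → 170.
second section cast-on: 59 × 15/14 = 63.21 → 63.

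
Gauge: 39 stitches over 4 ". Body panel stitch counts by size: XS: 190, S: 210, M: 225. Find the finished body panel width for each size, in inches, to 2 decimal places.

39/4 = 9.75 sts per in.
XS: 190 / 9.75 = 19.487 → 19.49 in.
S: 210 / 9.75 = 21.538 → 21.54 in.
M: 225 / 9.75 = 23.077 → 23.08 in.

XS 19.49 inches; S 21.54 inches; M 23.08 inches.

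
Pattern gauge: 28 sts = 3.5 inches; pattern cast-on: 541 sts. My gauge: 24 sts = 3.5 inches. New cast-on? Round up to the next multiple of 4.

Scale factor = 24 / 28 = 0.857.
541 × 24 / 28 = 463.71 sts.
→ 464 sts.

CO 464 sts.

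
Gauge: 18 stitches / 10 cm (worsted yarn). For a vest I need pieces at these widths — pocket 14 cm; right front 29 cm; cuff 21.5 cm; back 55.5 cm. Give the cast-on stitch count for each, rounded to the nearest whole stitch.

Rate = 18/10 = 1.8 sts per cm.
pocket: 14 × 1.8 = 25.20 → 25.
right front: 29 × 1.8 = 52.20 → 52.
cuff: 21.5 × 1.8 = 38.70 → 39.
back: 55.5 × 1.8 = 99.90 → 100.

pocket 25; right front 52; cuff 39; back 100.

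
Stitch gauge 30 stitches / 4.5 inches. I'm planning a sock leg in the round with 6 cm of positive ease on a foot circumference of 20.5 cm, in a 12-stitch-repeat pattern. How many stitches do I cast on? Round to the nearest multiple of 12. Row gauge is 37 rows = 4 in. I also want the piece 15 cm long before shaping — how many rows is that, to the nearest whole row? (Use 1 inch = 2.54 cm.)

Finished = 20.5 + 6 = 26.5 cm.
26.5 cm × 1/2.54 = 10.43 inches.
30/4.5 = 6.667 sts per in; 10.43 × 6.667 = 69.55 sts.
Nearest multiple of 12 → 72.
15 cm = 5.91 inches; × 9.25 = 54.63 → 55 rows.

Cast on 72 stitches; work 55 rows.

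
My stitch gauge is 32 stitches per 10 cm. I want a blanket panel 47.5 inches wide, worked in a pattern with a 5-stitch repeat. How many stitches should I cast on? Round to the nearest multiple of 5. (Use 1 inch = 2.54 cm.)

47.5 in = 47.5 × 2.54 = 120.65 cm.
32 / 10 = 3.2 sts/cm.
120.65 × 3.2 = 386.08 sts.
→ 385.

Cast on 385 stitches.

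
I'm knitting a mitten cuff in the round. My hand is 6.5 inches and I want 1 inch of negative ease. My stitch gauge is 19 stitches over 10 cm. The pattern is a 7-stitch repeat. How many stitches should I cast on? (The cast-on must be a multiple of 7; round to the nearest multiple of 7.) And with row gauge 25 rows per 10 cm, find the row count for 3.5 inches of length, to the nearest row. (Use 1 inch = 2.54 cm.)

Finished = 6.5 − 1 = 5.5 inches.
5.5 inches × 2.54 = 13.97 cm.
19/10 = 1.9 sts per cm; 13.97 × 1.9 = 26.54 sts.
Nearest multiple of 7 → 28.
3.5 inches = 8.89 cm; × 2.5 = 22.23 → 22 rows.

Cast on 28 stitches; work 22 rows.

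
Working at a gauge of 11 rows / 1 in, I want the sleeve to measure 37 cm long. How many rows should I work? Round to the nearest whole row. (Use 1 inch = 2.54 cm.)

Knit 160 rows.

37 cm = 14.57 in.
11 rows / 1 in = 11 rows per inch.
14.57 × 11 = 160.24 rows.
Round to nearest → 160.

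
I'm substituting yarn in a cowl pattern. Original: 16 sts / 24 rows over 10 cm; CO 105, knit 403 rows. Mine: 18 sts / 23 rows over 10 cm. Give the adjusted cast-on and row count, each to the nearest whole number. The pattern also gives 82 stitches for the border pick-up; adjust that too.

Stitches: 105 × 18/16 = 118.12 → 118.
Rows: 403 × 23/24 = 386.21 → 386.
border pick-up: 82 × 18/16 = 92.25 → 92.

Cast on 118 stitches; work 386 rows; border pick-up 92 stitches.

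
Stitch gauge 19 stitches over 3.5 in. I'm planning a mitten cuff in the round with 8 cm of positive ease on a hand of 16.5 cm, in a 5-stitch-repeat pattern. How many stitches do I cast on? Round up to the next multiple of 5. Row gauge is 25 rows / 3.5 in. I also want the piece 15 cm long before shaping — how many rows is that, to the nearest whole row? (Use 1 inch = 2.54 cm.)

Finished = 16.5 + 8 = 24.5 cm.
24.5 cm × 1/2.54 = 9.65 inches.
19/3.5 = 5.429 sts per in; 9.65 × 5.429 = 52.36 sts.
Next multiple of 5 → 55.
15 cm = 5.91 inches; × 7.143 = 42.18 → 42 rows.

Cast on 55 stitches; work 42 rows.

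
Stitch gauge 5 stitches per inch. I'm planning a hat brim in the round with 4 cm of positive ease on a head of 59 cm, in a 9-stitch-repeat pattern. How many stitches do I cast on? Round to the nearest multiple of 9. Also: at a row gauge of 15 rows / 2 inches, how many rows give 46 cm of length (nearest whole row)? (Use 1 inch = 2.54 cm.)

Cast on 126 stitches; work 136 rows.

Finished = 59 + 4 = 63 cm.
63 cm × 1/2.54 = 24.80 inches.
5/1 = 5 sts per in; 24.80 × 5 = 124.02 sts.
Nearest multiple of 9 → 126.
46 cm = 18.11 inches; × 7.5 = 135.83 → 136 rows.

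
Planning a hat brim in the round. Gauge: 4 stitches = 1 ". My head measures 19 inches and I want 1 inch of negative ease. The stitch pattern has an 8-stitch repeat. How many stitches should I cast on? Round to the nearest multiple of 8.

Finished = 19 − 1 = 18 inches.
4 / 1 = 4 sts/in.
18 × 4 = 72.00 sts.
Nearest multiple of 8: 72.

CO 72 sts.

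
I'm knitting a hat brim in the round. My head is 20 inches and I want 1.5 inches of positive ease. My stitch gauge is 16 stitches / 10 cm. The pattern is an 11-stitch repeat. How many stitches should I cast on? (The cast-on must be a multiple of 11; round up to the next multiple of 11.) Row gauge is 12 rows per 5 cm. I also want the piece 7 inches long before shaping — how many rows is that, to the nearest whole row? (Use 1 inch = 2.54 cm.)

Cast on 88 stitches; work 43 rows.

Finished = 20 + 1.5 = 21.5 inches.
21.5 inches × 2.54 = 54.61 cm.
16/10 = 1.6 sts per cm; 54.61 × 1.6 = 87.38 sts.
Next multiple of 11 → 88.
7 inches = 17.78 cm; × 2.4 = 42.67 → 43 rows.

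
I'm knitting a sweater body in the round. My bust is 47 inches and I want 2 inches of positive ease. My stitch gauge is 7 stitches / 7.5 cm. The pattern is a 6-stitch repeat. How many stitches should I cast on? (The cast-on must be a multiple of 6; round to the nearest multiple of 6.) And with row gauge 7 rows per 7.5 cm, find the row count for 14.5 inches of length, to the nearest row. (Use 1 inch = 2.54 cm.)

Cast on 114 stitches; work 34 rows.

Finished = 47 + 2 = 49 inches.
49 inches × 2.54 = 124.46 cm.
7/7.5 = 0.933 sts per cm; 124.46 × 0.933 = 116.16 sts.
Nearest multiple of 6 → 114.
14.5 inches = 36.83 cm; × 0.933 = 34.37 → 34 rows.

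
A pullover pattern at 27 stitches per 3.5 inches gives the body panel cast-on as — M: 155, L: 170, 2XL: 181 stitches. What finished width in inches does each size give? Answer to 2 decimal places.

M 20.09 inches; L 22.04 inches; 2XL 23.46 inches.

27/3.5 = 7.714 sts per in.
M: 155 / 7.714 = 20.093 → 20.09 in.
L: 170 / 7.714 = 22.037 → 22.04 in.
2XL: 181 / 7.714 = 23.463 → 23.46 in.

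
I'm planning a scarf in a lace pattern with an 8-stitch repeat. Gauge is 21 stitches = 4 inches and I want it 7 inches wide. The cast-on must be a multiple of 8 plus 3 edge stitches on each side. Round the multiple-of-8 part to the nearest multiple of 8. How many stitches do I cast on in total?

CO 38 sts.

21 / 4 = 5.25 sts per inch.
7 × 5.25 = 36.75 sts.
Less 6 edge sts → 30.75 for the repeat.
Nearest multiple of 8: 32.
Add back 6 edge sts → 38.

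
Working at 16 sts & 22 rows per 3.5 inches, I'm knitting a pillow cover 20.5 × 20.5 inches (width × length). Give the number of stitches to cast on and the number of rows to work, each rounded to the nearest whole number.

Stitch gauge = 16/3.5 = 4.571 sts/in; 20.5 × 4.571 = 93.71 → 94 sts.
Row gauge = 22/3.5 = 6.286 rows/in; 20.5 × 6.286 = 128.86 → 129 rows.

Cast on 94 stitches and work 129 rows.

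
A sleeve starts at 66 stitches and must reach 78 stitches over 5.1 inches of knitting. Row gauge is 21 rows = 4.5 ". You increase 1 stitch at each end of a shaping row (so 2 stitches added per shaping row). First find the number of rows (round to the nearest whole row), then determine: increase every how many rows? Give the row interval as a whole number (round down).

Increase every 4th row.

Rows = 5.1 × 4.667 = 23.8 → 24 rows.
Stitches to add: 12 → 6 shaping rows (at 2 st each).
24 / 6 = 4.00 → every 4 rows.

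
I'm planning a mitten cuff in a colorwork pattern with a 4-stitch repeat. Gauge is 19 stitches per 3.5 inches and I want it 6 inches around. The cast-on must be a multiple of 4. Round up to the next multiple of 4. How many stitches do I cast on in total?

36 stitches.

19 / 3.5 = 5.429 sts per inch.
6 × 5.429 = 32.57 sts.
Next multiple of 4: 36.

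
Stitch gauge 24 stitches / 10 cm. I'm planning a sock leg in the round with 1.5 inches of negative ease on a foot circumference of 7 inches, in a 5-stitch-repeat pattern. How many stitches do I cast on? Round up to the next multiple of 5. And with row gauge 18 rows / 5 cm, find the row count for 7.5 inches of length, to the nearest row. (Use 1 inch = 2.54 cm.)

Cast on 35 stitches; work 69 rows.

Finished = 7 − 1.5 = 5.5 inches.
5.5 inches × 2.54 = 13.97 cm.
24/10 = 2.4 sts per cm; 13.97 × 2.4 = 33.53 sts.
Next multiple of 5 → 35.
7.5 inches = 19.05 cm; × 3.6 = 68.58 → 69 rows.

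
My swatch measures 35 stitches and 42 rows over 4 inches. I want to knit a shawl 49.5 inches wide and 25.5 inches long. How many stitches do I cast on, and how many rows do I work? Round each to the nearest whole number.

Cast on 433 stitches and work 268 rows.

Stitch gauge = 35/4 = 8.75 sts/in; 49.5 × 8.75 = 433.12 → 433 sts.
Row gauge = 42/4 = 10.5 rows/in; 25.5 × 10.5 = 267.75 → 268 rows.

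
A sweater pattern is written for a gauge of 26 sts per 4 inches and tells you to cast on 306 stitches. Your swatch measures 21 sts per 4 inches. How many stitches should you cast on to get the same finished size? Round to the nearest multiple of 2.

CO 248 sts.

Scale factor = 21 / 26 = 0.808.
306 × 21 / 26 = 247.15 sts.
→ 248 sts.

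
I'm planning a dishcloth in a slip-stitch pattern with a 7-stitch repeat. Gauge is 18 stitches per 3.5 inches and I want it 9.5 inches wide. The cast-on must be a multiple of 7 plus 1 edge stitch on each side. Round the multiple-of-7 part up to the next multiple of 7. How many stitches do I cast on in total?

CO 51 sts.

18 / 3.5 = 5.143 sts per inch.
9.5 × 5.143 = 48.86 sts.
Less 2 edge sts → 46.86 for the repeat.
Next multiple of 7: 49.
Add back 2 edge sts → 51.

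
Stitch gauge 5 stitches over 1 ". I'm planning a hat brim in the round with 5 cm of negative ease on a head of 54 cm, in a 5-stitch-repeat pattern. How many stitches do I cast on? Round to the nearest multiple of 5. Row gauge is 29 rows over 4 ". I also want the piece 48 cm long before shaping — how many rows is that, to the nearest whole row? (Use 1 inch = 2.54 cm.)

Finished = 54 − 5 = 49 cm.
49 cm × 1/2.54 = 19.29 inches.
5/1 = 5 sts per in; 19.29 × 5 = 96.46 sts.
Nearest multiple of 5 → 95.
48 cm = 18.90 inches; × 7.25 = 137.01 → 137 rows.

Cast on 95 stitches; work 137 rows.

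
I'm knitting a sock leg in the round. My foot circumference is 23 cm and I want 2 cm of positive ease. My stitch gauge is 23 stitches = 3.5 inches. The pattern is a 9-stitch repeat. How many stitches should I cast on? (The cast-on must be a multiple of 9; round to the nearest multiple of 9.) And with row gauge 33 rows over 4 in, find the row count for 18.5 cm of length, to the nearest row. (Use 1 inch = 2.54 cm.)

Finished = 23 + 2 = 25 cm.
25 cm × 1/2.54 = 9.84 inches.
23/3.5 = 6.571 sts per in; 9.84 × 6.571 = 64.68 sts.
Nearest multiple of 9 → 63.
18.5 cm = 7.28 inches; × 8.25 = 60.09 → 60 rows.

Cast on 63 stitches; work 60 rows.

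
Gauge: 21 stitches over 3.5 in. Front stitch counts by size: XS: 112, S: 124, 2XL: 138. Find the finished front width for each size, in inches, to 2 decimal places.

XS 18.67 inches; S 20.67 inches; 2XL 23.00 inches.

21/3.5 = 6 sts per in.
XS: 112 / 6 = 18.667 → 18.67 in.
S: 124 / 6 = 20.667 → 20.67 in.
2XL: 138 / 6 = 23.000 → 23.00 in.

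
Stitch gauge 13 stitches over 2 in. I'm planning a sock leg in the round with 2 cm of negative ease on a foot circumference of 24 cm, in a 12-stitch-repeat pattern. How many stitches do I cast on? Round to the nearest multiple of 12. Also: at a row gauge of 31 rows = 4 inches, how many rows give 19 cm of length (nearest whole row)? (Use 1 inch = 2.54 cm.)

Cast on 60 stitches; work 58 rows.

Finished = 24 − 2 = 22 cm.
22 cm × 1/2.54 = 8.66 inches.
13/2 = 6.5 sts per in; 8.66 × 6.5 = 56.30 sts.
Nearest multiple of 12 → 60.
19 cm = 7.48 inches; × 7.75 = 57.97 → 58 rows.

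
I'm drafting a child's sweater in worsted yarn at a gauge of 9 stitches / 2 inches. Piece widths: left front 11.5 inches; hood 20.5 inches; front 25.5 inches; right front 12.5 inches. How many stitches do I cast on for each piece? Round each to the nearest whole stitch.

Rate = 9/2 = 4.5 sts per in.
left front: 11.5 × 4.5 = 51.75 → 52.
hood: 20.5 × 4.5 = 92.25 → 92.
front: 25.5 × 4.5 = 114.75 → 115.
right front: 12.5 × 4.5 = 56.25 → 56.

left front 52; hood 92; front 115; right front 56.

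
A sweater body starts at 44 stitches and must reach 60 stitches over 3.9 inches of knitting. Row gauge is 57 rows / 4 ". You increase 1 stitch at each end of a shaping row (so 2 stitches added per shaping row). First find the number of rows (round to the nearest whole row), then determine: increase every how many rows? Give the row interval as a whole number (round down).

Increase every 7th row.

Rows = 3.9 × 14.25 = 55.6 → 56 rows.
Stitches to add: 16 → 8 shaping rows (at 2 st each).
56 / 8 = 7.00 → every 7 rows.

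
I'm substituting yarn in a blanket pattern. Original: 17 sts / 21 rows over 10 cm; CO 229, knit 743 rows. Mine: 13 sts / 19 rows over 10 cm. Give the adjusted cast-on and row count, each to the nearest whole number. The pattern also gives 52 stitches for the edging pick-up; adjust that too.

Cast on 175 stitches; work 672 rows; edging pick-up 40 stitches.

Stitches: 229 × 13/17 = 175.12 → 175.
Rows: 743 × 19/21 = 672.24 → 672.
edging pick-up: 52 × 13/17 = 39.76 → 40.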